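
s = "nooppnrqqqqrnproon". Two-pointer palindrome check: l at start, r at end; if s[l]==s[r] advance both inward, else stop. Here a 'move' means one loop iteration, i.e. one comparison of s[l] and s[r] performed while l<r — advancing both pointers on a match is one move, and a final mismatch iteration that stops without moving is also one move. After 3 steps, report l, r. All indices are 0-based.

l=3, r=14

l=0 r=17: 'n'=='n', l++,r--
l=1 r=16: 'o'=='o', l++,r--
l=2 r=15: 'o'=='o', l++,r--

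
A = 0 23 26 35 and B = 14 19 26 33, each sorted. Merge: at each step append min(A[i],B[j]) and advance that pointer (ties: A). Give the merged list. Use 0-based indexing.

[i=0,j=0] A[i]=0<=B[j]=14 take 0 → i++
[i=1,j=0] A[i]=23>B[j]=14 take 14 → j++
[i=1,j=1] A[i]=23>B[j]=19 take 19 → j++
[i=1,j=2] A[i]=23<=B[j]=26 take 23 → i++
[i=2,j=2] A[i]=26<=B[j]=26 take 26 → i++
[i=3,j=2] A[i]=35>B[j]=26 take 26 → j++
[i=3,j=3] A[i]=35>B[j]=33 take 33 → j++
[i=3,j=4] B done, take A[i]=35 → i++

[0, 14, 19, 23, 26, 26, 33, 35]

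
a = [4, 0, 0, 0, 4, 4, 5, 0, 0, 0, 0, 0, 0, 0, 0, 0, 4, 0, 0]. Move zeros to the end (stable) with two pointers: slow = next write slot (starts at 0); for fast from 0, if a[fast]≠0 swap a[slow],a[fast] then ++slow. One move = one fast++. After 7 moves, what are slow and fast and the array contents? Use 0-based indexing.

slow=0 fast=0: a[fast]=4≠0 swap→a[0]=4, slow++,fast++
slow=1 fast=1: a[fast]=0, fast++
slow=1 fast=2: a[fast]=0, fast++
slow=1 fast=3: a[fast]=0, fast++
slow=1 fast=4: a[fast]=4≠0 swap→a[1]=4, slow++,fast++
slow=2 fast=5: a[fast]=4≠0 swap→a[2]=4, slow++,fast++
slow=3 fast=6: a[fast]=5≠0 swap→a[3]=5, slow++,fast++

slow=4, fast=7, a=[4, 4, 4, 5, 0, 0, 0, 0, 0, 0, 0, 0, 0, 0, 0, 0, 4, 0, 0]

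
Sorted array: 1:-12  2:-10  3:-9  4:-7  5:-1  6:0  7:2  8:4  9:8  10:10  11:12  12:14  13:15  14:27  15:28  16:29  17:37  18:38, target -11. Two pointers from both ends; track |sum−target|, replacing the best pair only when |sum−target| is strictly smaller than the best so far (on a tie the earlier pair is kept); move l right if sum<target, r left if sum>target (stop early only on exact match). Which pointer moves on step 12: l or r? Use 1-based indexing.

l=1 r=18: -12+38=26 d=37 *, r--
l=1 r=17: -12+37=25 d=36 *, r--
l=1 r=16: -12+29=17 d=28 *, r--
l=1 r=15: -12+28=16 d=27 *, r--
l=1 r=14: -12+27=15 d=26 *, r--
l=1 r=13: -12+15=3 d=14 *, r--
l=1 r=12: -12+14=2 d=13 *, r--
l=1 r=11: -12+12=0 d=11 *, r--
l=1 r=10: -12+10=-2 d=9 *, r--
l=1 r=9: -12+8=-4 d=7 *, r--
l=1 r=8: -12+4=-8 d=3 *, r--
l=1 r=7: -12+2=-10 d=1 *, r--

r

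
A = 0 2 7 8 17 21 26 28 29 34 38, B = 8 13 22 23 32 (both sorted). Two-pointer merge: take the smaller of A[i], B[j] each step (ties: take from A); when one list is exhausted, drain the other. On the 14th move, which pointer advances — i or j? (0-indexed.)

j

i=0 j=0: A[i]=0<=B[j]=8 take 0, i++
i=1 j=0: A[i]=2<=B[j]=8 take 2, i++
i=2 j=0: A[i]=7<=B[j]=8 take 7, i++
i=3 j=0: A[i]=8<=B[j]=8 take 8, i++
i=4 j=0: A[i]=17>B[j]=8 take 8, j++
i=4 j=1: A[i]=17>B[j]=13 take 13, j++
i=4 j=2: A[i]=17<=B[j]=22 take 17, i++
i=5 j=2: A[i]=21<=B[j]=22 take 21, i++
i=6 j=2: A[i]=26>B[j]=22 take 22, j++
i=6 j=3: A[i]=26>B[j]=23 take 23, j++
i=6 j=4: A[i]=26<=B[j]=32 take 26, i++
i=7 j=4: A[i]=28<=B[j]=32 take 28, i++
i=8 j=4: A[i]=29<=B[j]=32 take 29, i++
i=9 j=4: A[i]=34>B[j]=32 take 32, j++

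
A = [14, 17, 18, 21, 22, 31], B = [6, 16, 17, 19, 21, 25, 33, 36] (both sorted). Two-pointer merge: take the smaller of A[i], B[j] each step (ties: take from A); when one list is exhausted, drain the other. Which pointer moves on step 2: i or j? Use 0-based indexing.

i=0 j=0: A[i]=14>B[j]=6 take 6, j++
i=0 j=1: A[i]=14<=B[j]=16 take 14, i++

i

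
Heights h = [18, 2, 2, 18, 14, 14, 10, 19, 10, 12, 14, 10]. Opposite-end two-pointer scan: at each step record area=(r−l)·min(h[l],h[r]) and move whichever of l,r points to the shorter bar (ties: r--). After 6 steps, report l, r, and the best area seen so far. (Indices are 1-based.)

l=3, r=8, best area=140

l=1 r=12: min(18,10)*11=110 best=110 *, r--
l=1 r=11: min(18,14)*10=140 best=140 *, r--
l=1 r=10: min(18,12)*9=108 best=140, r--
l=1 r=9: min(18,10)*8=80 best=140, r--
l=1 r=8: min(18,19)*7=126 best=140, l++
l=2 r=8: min(2,19)*6=12 best=140, l++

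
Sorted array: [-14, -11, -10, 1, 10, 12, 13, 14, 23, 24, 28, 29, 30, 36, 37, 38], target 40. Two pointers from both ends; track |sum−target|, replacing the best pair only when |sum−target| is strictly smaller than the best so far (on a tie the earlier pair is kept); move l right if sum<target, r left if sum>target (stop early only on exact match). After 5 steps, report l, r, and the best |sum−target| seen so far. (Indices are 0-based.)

l=4, r=14, best |Δ|=1

[0,15] -14+38=24 d=16 * → l++
[1,15] -11+38=27 d=13 * → l++
[2,15] -10+38=28 d=12 * → l++
[3,15] 1+38=39 d=1 * → l++
[4,15] 10+38=48 d=8 → r--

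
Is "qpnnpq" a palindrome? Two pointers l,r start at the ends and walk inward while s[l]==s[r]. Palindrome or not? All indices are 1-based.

palindrome

[1,6] 'q'=='q' → l++,r--
[2,5] 'p'=='p' → l++,r--
[3,4] 'n'=='n' → l++,r--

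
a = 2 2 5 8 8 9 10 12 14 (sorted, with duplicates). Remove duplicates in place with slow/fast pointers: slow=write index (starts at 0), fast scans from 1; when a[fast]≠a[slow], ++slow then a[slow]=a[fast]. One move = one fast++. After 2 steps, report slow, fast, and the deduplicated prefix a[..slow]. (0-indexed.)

(s=0,f=1) a[fast]=2=a[slow] dup → fast++
(s=0,f=2) a[fast]=5≠a[slow]=2 write a[1]=5 → slow++,fast++

slow=1, fast=3, prefix=[2, 5]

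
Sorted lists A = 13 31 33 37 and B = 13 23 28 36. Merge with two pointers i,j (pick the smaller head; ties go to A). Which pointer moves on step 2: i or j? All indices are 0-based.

[i=0,j=0] A[i]=13<=B[j]=13 take 13 → i++
[i=1,j=0] A[i]=31>B[j]=13 take 13 → j++

j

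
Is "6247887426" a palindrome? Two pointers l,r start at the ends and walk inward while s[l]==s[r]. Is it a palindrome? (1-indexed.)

[1,10] '6'=='6' → l++,r--
[2,9] '2'=='2' → l++,r--
[3,8] '4'=='4' → l++,r--
[4,7] '7'=='7' → l++,r--
[5,6] '8'=='8' → l++,r--

palindrome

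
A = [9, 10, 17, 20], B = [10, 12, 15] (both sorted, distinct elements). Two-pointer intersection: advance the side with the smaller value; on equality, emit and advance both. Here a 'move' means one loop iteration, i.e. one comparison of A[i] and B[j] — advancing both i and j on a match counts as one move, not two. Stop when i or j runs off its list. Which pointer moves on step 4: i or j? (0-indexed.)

j

[i=0,j=0] 9<10 → i++
[i=1,j=0] 10==10 emit → i++,j++
[i=2,j=1] 17>12 → j++
[i=2,j=2] 17>15 → j++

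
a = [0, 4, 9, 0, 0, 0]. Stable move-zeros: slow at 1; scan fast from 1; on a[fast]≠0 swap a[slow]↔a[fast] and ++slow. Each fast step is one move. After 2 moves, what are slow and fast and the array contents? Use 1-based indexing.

slow=2, fast=3, a=[4, 0, 9, 0, 0, 0]

(s=1,f=1) a[fast]=0 → fast++
(s=1,f=2) a[fast]=4≠0 swap→a[1]=4 → slow++,fast++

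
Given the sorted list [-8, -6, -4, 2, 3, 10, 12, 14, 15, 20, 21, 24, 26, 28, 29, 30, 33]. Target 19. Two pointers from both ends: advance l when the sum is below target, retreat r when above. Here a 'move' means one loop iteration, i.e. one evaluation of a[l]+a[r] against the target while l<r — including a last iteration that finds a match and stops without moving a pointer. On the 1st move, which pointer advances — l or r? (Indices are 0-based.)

r

l=0 r=16: -8+33=25 >19, r--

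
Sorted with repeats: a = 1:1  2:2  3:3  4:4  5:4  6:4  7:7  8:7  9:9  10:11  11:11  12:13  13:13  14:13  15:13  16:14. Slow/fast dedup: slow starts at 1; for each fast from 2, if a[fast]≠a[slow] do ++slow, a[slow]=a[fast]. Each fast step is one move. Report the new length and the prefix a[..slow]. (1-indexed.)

length 9; prefix = [1, 2, 3, 4, 7, 9, 11, 13, 14]

(s=1,f=2) a[fast]=2≠a[slow]=1 write a[2]=2 → slow++,fast++
(s=2,f=3) a[fast]=3≠a[slow]=2 write a[3]=3 → slow++,fast++
(s=3,f=4) a[fast]=4≠a[slow]=3 write a[4]=4 → slow++,fast++
(s=4,f=5) a[fast]=4=a[slow] dup → fast++
(s=4,f=6) a[fast]=4=a[slow] dup → fast++
(s=4,f=7) a[fast]=7≠a[slow]=4 write a[5]=7 → slow++,fast++
(s=5,f=8) a[fast]=7=a[slow] dup → fast++
(s=5,f=9) a[fast]=9≠a[slow]=7 write a[6]=9 → slow++,fast++
(s=6,f=10) a[fast]=11≠a[slow]=9 write a[7]=11 → slow++,fast++
(s=7,f=11) a[fast]=11=a[slow] dup → fast++
(s=7,f=12) a[fast]=13≠a[slow]=11 write a[8]=13 → slow++,fast++
(s=8,f=13) a[fast]=13=a[slow] dup → fast++
(s=8,f=14) a[fast]=13=a[slow] dup → fast++
(s=8,f=15) a[fast]=13=a[slow] dup → fast++
(s=8,f=16) a[fast]=14≠a[slow]=13 write a[9]=14 → slow++,fast++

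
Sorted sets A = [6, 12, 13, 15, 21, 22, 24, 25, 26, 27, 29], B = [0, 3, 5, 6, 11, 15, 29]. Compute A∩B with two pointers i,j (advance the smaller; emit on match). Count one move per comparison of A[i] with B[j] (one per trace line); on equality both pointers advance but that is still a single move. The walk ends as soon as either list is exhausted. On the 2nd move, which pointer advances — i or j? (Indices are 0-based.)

j

i=0 j=0: 6>0, j++
i=0 j=1: 6>3, j++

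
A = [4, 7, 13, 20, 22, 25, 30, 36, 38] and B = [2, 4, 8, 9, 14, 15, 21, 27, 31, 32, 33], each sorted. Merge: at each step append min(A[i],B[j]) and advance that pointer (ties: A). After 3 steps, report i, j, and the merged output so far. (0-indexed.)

i=1, j=2, merged so far=[2, 4, 4]

i=0 j=0: A[i]=4>B[j]=2 take 2, j++
i=0 j=1: A[i]=4<=B[j]=4 take 4, i++
i=1 j=1: A[i]=7>B[j]=4 take 4, j++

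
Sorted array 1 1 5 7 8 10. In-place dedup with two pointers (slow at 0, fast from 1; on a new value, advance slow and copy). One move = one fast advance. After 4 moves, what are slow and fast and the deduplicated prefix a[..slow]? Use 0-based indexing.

slow=3, fast=5, prefix=[1, 5, 7, 8]

(s=0,f=1) a[fast]=1=a[slow] dup → fast++
(s=0,f=2) a[fast]=5≠a[slow]=1 write a[1]=5 → slow++,fast++
(s=1,f=3) a[fast]=7≠a[slow]=5 write a[2]=7 → slow++,fast++
(s=2,f=4) a[fast]=8≠a[slow]=7 write a[3]=8 → slow++,fast++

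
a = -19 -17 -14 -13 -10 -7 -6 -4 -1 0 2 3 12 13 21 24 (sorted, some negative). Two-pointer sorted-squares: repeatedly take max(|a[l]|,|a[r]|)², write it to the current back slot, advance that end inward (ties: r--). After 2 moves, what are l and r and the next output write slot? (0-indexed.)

[0,15] |-19|<=|24| out[15]=576 → r--
[0,14] |-19|<=|21| out[14]=441 → r--

l=0, r=13, next write slot=13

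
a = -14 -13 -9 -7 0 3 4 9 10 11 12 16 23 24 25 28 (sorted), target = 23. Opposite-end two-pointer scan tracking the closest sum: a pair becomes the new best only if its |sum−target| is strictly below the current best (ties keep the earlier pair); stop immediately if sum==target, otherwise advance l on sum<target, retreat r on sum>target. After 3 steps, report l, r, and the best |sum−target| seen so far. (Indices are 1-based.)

[1,16] -14+28=14 d=9 * → l++
[2,16] -13+28=15 d=8 * → l++
[3,16] -9+28=19 d=4 * → l++

l=4, r=16, best |Δ|=4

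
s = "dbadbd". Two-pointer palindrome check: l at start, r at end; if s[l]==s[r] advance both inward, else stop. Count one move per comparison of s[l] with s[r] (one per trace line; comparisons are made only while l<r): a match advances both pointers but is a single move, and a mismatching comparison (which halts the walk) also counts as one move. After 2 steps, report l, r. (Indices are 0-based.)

[0,5] 'd'=='d' → l++,r--
[1,4] 'b'=='b' → l++,r--

l=2, r=3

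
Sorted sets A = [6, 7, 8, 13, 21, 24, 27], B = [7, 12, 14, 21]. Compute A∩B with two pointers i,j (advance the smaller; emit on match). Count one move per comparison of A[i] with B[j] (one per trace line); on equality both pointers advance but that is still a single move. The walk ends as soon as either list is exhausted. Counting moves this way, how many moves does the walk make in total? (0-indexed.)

7 moves

[i=0,j=0] 6<7 → i++
[i=1,j=0] 7==7 emit → i++,j++
[i=2,j=1] 8<12 → i++
[i=3,j=1] 13>12 → j++
[i=3,j=2] 13<14 → i++
[i=4,j=2] 21>14 → j++
[i=4,j=3] 21==21 emit → i++,j++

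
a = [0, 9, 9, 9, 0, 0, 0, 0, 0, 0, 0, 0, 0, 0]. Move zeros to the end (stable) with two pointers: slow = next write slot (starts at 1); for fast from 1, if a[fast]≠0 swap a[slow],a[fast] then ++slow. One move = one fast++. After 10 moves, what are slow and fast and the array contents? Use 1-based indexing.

slow=4, fast=11, a=[9, 9, 9, 0, 0, 0, 0, 0, 0, 0, 0, 0, 0, 0]

(s=1,f=1) a[fast]=0 → fast++
(s=1,f=2) a[fast]=9≠0 swap→a[1]=9 → slow++,fast++
(s=2,f=3) a[fast]=9≠0 swap→a[2]=9 → slow++,fast++
(s=3,f=4) a[fast]=9≠0 swap→a[3]=9 → slow++,fast++
(s=4,f=5) a[fast]=0 → fast++
(s=4,f=6) a[fast]=0 → fast++
(s=4,f=7) a[fast]=0 → fast++
(s=4,f=8) a[fast]=0 → fast++
(s=4,f=9) a[fast]=0 → fast++
(s=4,f=10) a[fast]=0 → fast++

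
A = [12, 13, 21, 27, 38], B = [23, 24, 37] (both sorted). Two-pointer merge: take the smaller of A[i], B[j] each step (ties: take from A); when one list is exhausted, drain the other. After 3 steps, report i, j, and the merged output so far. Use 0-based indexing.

i=3, j=0, merged so far=[12, 13, 21]

i=0 j=0: A[i]=12<=B[j]=23 take 12, i++
i=1 j=0: A[i]=13<=B[j]=23 take 13, i++
i=2 j=0: A[i]=21<=B[j]=23 take 21, i++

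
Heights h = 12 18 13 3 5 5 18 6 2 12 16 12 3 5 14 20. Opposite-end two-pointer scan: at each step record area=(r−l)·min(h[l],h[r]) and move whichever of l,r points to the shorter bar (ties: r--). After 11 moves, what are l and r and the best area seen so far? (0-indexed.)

l=11, r=15, best area=252

[0,15] min(12,20)*15=180 best=180 * → l++
[1,15] min(18,20)*14=252 best=252 * → l++
[2,15] min(13,20)*13=169 best=252 → l++
[3,15] min(3,20)*12=36 best=252 → l++
[4,15] min(5,20)*11=55 best=252 → l++
[5,15] min(5,20)*10=50 best=252 → l++
[6,15] min(18,20)*9=162 best=252 → l++
[7,15] min(6,20)*8=48 best=252 → l++
[8,15] min(2,20)*7=14 best=252 → l++
[9,15] min(12,20)*6=72 best=252 → l++
[10,15] min(16,20)*5=80 best=252 → l++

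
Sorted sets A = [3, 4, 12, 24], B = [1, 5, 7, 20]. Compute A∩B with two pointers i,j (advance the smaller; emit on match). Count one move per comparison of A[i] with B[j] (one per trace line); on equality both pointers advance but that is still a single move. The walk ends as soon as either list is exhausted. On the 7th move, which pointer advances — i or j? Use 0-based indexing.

j

[i=0,j=0] 3>1 → j++
[i=0,j=1] 3<5 → i++
[i=1,j=1] 4<5 → i++
[i=2,j=1] 12>5 → j++
[i=2,j=2] 12>7 → j++
[i=2,j=3] 12<20 → i++
[i=3,j=3] 24>20 → j++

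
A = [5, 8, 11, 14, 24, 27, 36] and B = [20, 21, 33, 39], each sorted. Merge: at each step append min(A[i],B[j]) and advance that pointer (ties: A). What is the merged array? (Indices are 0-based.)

i=0 j=0: A[i]=5<=B[j]=20 take 5, i++
i=1 j=0: A[i]=8<=B[j]=20 take 8, i++
i=2 j=0: A[i]=11<=B[j]=20 take 11, i++
i=3 j=0: A[i]=14<=B[j]=20 take 14, i++
i=4 j=0: A[i]=24>B[j]=20 take 20, j++
i=4 j=1: A[i]=24>B[j]=21 take 21, j++
i=4 j=2: A[i]=24<=B[j]=33 take 24, i++
i=5 j=2: A[i]=27<=B[j]=33 take 27, i++
i=6 j=2: A[i]=36>B[j]=33 take 33, j++
i=6 j=3: A[i]=36<=B[j]=39 take 36, i++
i=7 j=3: A done, take B[j]=39, j++

[5, 8, 11, 14, 20, 21, 24, 27, 33, 36, 39]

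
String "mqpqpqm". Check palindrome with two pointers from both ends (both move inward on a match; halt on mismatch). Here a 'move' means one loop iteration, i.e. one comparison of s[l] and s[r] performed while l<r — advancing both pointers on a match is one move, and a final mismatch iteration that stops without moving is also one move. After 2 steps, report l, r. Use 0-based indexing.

[0,6] 'm'=='m' → l++,r--
[1,5] 'q'=='q' → l++,r--

l=2, r=4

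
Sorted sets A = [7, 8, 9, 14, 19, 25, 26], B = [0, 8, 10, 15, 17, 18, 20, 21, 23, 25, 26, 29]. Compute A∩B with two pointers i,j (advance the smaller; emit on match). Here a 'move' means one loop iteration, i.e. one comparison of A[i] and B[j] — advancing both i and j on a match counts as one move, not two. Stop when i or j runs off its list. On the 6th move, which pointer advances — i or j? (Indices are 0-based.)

i=0 j=0: 7>0, j++
i=0 j=1: 7<8, i++
i=1 j=1: 8==8 emit, i++,j++
i=2 j=2: 9<10, i++
i=3 j=2: 14>10, j++
i=3 j=3: 14<15, i++

i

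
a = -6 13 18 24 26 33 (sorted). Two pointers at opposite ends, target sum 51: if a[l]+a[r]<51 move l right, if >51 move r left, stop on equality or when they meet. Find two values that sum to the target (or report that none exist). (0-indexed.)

(18, 33)

l=0 r=5: -6+33=27 <51, l++
l=1 r=5: 13+33=46 <51, l++
l=2 r=5: 18+33=51, found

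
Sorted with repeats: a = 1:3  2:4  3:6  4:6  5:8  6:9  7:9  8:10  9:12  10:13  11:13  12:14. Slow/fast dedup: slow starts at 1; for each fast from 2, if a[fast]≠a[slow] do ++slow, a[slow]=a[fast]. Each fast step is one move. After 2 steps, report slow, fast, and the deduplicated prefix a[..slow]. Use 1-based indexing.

slow=1 fast=2: a[fast]=4≠a[slow]=3 write a[2]=4, slow++,fast++
slow=2 fast=3: a[fast]=6≠a[slow]=4 write a[3]=6, slow++,fast++

slow=3, fast=4, prefix=[3, 4, 6]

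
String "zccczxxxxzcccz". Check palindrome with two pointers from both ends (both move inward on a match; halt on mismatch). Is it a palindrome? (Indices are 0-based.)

palindrome

[0,13] 'z'=='z' → l++,r--
[1,12] 'c'=='c' → l++,r--
[2,11] 'c'=='c' → l++,r--
[3,10] 'c'=='c' → l++,r--
[4,9] 'z'=='z' → l++,r--
[5,8] 'x'=='x' → l++,r--
[6,7] 'x'=='x' → l++,r--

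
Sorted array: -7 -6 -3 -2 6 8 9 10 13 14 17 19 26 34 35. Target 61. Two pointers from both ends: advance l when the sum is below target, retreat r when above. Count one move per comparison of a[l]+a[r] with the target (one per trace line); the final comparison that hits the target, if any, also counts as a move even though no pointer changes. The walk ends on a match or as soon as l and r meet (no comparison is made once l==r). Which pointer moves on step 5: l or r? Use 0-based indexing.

l=0 r=14: -7+35=28 <61, l++
l=1 r=14: -6+35=29 <61, l++
l=2 r=14: -3+35=32 <61, l++
l=3 r=14: -2+35=33 <61, l++
l=4 r=14: 6+35=41 <61, l++

l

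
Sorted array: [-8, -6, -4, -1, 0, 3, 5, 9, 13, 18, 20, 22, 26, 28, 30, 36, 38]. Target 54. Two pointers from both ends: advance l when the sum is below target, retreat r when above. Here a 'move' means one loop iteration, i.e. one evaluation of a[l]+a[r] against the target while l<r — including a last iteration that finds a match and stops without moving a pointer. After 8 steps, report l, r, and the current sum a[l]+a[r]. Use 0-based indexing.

l=8, r=16, sum=51

[0,16] -8+38=30 <54 → l++
[1,16] -6+38=32 <54 → l++
[2,16] -4+38=34 <54 → l++
[3,16] -1+38=37 <54 → l++
[4,16] 0+38=38 <54 → l++
[5,16] 3+38=41 <54 → l++
[6,16] 5+38=43 <54 → l++
[7,16] 9+38=47 <54 → l++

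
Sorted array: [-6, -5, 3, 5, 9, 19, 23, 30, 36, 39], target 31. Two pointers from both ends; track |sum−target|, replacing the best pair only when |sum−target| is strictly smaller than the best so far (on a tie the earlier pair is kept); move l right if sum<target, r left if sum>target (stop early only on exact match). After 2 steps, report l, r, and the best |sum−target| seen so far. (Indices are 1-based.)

l=1 r=10: -6+39=33 d=2 *, r--
l=1 r=9: -6+36=30 d=1 *, l++

l=2, r=9, best |Δ|=1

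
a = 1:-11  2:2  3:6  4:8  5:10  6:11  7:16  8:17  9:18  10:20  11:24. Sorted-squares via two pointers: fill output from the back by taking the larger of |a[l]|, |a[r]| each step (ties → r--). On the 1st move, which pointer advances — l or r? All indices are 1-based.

[1,11] |-11|<=|24| out[11]=576 → r--

r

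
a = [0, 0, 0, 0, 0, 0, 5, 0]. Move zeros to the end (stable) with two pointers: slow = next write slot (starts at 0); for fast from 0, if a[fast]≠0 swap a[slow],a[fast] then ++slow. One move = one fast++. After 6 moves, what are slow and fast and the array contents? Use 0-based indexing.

slow=0 fast=0: a[fast]=0, fast++
slow=0 fast=1: a[fast]=0, fast++
slow=0 fast=2: a[fast]=0, fast++
slow=0 fast=3: a[fast]=0, fast++
slow=0 fast=4: a[fast]=0, fast++
slow=0 fast=5: a[fast]=0, fast++

slow=0, fast=6, a=[0, 0, 0, 0, 0, 0, 5, 0]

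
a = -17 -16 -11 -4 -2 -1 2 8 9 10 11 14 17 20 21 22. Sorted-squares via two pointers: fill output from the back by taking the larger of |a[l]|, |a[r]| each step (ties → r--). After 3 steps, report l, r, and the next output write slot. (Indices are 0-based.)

l=0, r=12, next write slot=12

l=0 r=15: |-17|<=|22| out[15]=484, r--
l=0 r=14: |-17|<=|21| out[14]=441, r--
l=0 r=13: |-17|<=|20| out[13]=400, r--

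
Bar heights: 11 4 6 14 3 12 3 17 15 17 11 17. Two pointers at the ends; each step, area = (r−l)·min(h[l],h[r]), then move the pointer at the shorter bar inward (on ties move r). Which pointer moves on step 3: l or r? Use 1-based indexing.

l

l=1 r=12: min(11,17)*11=121 best=121 *, l++
l=2 r=12: min(4,17)*10=40 best=121, l++
l=3 r=12: min(6,17)*9=54 best=121, l++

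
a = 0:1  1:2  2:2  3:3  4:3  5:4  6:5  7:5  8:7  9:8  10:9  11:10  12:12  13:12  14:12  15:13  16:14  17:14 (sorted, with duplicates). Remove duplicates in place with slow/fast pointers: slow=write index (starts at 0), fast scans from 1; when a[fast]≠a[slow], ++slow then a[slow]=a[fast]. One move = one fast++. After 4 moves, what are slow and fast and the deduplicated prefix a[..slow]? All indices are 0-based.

slow=0 fast=1: a[fast]=2≠a[slow]=1 write a[1]=2, slow++,fast++
slow=1 fast=2: a[fast]=2=a[slow] dup, fast++
slow=1 fast=3: a[fast]=3≠a[slow]=2 write a[2]=3, slow++,fast++
slow=2 fast=4: a[fast]=3=a[slow] dup, fast++

slow=2, fast=5, prefix=[1, 2, 3]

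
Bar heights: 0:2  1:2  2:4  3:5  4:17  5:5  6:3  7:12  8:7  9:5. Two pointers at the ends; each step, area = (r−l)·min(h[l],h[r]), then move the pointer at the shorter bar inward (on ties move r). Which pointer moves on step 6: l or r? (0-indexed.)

[0,9] min(2,5)*9=18 best=18 * → l++
[1,9] min(2,5)*8=16 best=18 → l++
[2,9] min(4,5)*7=28 best=28 * → l++
[3,9] min(5,5)*6=30 best=30 * → r--
[3,8] min(5,7)*5=25 best=30 → l++
[4,8] min(17,7)*4=28 best=30 → r--

r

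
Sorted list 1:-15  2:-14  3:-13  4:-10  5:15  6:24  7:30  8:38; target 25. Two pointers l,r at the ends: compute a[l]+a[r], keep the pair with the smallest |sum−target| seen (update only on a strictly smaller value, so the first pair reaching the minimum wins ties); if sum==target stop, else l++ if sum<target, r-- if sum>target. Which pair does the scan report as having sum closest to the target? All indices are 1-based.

pair (-13, 38) with sum 25 (|Δ|=0)

[1,8] -15+38=23 d=2 * → l++
[2,8] -14+38=24 d=1 * → l++
[3,8] -13+38=25 d=0 * → stop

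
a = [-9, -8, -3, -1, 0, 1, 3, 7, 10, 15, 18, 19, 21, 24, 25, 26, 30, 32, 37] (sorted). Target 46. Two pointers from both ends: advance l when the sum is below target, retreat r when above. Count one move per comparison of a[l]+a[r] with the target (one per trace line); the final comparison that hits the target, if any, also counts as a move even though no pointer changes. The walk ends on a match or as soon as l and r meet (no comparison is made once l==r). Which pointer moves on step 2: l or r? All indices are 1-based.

l

l=1 r=19: -9+37=28 <46, l++
l=2 r=19: -8+37=29 <46, l++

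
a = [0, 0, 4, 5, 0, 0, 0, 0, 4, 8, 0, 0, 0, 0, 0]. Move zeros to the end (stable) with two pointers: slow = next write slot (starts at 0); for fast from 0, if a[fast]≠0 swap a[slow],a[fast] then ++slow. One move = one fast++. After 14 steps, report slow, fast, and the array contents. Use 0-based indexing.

slow=4, fast=14, a=[4, 5, 4, 8, 0, 0, 0, 0, 0, 0, 0, 0, 0, 0, 0]

(s=0,f=0) a[fast]=0 → fast++
(s=0,f=1) a[fast]=0 → fast++
(s=0,f=2) a[fast]=4≠0 swap→a[0]=4 → slow++,fast++
(s=1,f=3) a[fast]=5≠0 swap→a[1]=5 → slow++,fast++
(s=2,f=4) a[fast]=0 → fast++
(s=2,f=5) a[fast]=0 → fast++
(s=2,f=6) a[fast]=0 → fast++
(s=2,f=7) a[fast]=0 → fast++
(s=2,f=8) a[fast]=4≠0 swap→a[2]=4 → slow++,fast++
(s=3,f=9) a[fast]=8≠0 swap→a[3]=8 → slow++,fast++
(s=4,f=10) a[fast]=0 → fast++
(s=4,f=11) a[fast]=0 → fast++
(s=4,f=12) a[fast]=0 → fast++
(s=4,f=13) a[fast]=0 → fast++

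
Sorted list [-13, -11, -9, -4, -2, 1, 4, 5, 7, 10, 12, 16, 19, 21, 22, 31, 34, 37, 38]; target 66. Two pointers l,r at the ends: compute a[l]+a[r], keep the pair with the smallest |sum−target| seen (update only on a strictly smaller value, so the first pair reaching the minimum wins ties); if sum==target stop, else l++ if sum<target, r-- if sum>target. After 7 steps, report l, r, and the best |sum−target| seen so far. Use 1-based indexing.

[1,19] -13+38=25 d=41 * → l++
[2,19] -11+38=27 d=39 * → l++
[3,19] -9+38=29 d=37 * → l++
[4,19] -4+38=34 d=32 * → l++
[5,19] -2+38=36 d=30 * → l++
[6,19] 1+38=39 d=27 * → l++
[7,19] 4+38=42 d=24 * → l++

l=8, r=19, best |Δ|=24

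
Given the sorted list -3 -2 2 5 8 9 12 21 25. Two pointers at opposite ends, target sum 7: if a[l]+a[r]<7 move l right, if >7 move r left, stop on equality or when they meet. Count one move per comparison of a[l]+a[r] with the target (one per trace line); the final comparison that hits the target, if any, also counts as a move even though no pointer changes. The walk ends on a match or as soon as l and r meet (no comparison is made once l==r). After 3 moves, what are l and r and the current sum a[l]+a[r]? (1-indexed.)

l=1, r=6, sum=6

l=1 r=9: -3+25=22 >7, r--
l=1 r=8: -3+21=18 >7, r--
l=1 r=7: -3+12=9 >7, r--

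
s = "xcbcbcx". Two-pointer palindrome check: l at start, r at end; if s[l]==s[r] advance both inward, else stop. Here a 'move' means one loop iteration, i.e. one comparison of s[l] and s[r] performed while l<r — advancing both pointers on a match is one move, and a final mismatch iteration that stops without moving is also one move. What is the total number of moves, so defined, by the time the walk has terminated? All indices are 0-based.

[0,6] 'x'=='x' → l++,r--
[1,5] 'c'=='c' → l++,r--
[2,4] 'b'=='b' → l++,r--

3 moves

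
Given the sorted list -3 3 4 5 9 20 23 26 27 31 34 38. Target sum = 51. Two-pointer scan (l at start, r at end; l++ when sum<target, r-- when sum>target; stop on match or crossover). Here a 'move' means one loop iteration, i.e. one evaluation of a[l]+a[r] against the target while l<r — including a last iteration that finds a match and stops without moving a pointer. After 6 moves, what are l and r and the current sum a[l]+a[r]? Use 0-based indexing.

l=5, r=10, sum=54

[0,11] -3+38=35 <51 → l++
[1,11] 3+38=41 <51 → l++
[2,11] 4+38=42 <51 → l++
[3,11] 5+38=43 <51 → l++
[4,11] 9+38=47 <51 → l++
[5,11] 20+38=58 >51 → r--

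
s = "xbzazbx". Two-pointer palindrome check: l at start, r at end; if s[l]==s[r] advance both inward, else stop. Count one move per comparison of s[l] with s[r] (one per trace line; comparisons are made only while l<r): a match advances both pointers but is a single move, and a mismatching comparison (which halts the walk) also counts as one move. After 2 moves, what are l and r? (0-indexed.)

l=2, r=4

l=0 r=6: 'x'=='x', l++,r--
l=1 r=5: 'b'=='b', l++,r--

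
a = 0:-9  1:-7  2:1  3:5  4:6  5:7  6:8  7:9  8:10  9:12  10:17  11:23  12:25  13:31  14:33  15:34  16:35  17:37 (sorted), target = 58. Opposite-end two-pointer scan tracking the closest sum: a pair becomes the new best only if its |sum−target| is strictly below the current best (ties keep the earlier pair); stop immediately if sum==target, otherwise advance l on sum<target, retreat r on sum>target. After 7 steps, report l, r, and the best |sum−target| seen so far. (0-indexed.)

l=7, r=17, best |Δ|=13

[0,17] -9+37=28 d=30 * → l++
[1,17] -7+37=30 d=28 * → l++
[2,17] 1+37=38 d=20 * → l++
[3,17] 5+37=42 d=16 * → l++
[4,17] 6+37=43 d=15 * → l++
[5,17] 7+37=44 d=14 * → l++
[6,17] 8+37=45 d=13 * → l++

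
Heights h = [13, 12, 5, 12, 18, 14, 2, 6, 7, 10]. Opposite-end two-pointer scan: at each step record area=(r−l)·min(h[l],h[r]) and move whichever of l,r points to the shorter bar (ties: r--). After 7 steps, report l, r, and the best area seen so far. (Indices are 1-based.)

l=1 r=10: min(13,10)*9=90 best=90 *, r--
l=1 r=9: min(13,7)*8=56 best=90, r--
l=1 r=8: min(13,6)*7=42 best=90, r--
l=1 r=7: min(13,2)*6=12 best=90, r--
l=1 r=6: min(13,14)*5=65 best=90, l++
l=2 r=6: min(12,14)*4=48 best=90, l++
l=3 r=6: min(5,14)*3=15 best=90, l++

l=4, r=6, best area=90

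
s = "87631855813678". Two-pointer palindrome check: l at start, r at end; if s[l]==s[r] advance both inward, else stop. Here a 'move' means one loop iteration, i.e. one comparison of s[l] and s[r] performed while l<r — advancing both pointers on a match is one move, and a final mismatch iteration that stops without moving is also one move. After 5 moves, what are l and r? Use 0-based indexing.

[0,13] '8'=='8' → l++,r--
[1,12] '7'=='7' → l++,r--
[2,11] '6'=='6' → l++,r--
[3,10] '3'=='3' → l++,r--
[4,9] '1'=='1' → l++,r--

l=5, r=8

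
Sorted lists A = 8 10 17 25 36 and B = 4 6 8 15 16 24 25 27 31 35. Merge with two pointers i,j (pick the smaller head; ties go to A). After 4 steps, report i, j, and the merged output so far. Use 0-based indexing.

i=1, j=3, merged so far=[4, 6, 8, 8]

[i=0,j=0] A[i]=8>B[j]=4 take 4 → j++
[i=0,j=1] A[i]=8>B[j]=6 take 6 → j++
[i=0,j=2] A[i]=8<=B[j]=8 take 8 → i++
[i=1,j=2] A[i]=10>B[j]=8 take 8 → j++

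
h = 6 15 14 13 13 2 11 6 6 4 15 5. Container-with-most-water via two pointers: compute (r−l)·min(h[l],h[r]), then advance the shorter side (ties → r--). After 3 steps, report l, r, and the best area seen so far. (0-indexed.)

[0,11] min(6,5)*11=55 best=55 * → r--
[0,10] min(6,15)*10=60 best=60 * → l++
[1,10] min(15,15)*9=135 best=135 * → r--

l=1, r=9, best area=135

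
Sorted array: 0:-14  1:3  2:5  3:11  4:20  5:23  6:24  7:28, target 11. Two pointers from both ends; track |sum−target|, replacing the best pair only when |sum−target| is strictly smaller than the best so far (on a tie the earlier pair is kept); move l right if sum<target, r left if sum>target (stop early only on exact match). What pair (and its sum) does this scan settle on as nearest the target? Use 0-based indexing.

pair (-14, 24) with sum 10 (|Δ|=1)

l=0 r=7: -14+28=14 d=3 *, r--
l=0 r=6: -14+24=10 d=1 *, l++
l=1 r=6: 3+24=27 d=16, r--
l=1 r=5: 3+23=26 d=15, r--
l=1 r=4: 3+20=23 d=12, r--
l=1 r=3: 3+11=14 d=3, r--
l=1 r=2: 3+5=8 d=3, l++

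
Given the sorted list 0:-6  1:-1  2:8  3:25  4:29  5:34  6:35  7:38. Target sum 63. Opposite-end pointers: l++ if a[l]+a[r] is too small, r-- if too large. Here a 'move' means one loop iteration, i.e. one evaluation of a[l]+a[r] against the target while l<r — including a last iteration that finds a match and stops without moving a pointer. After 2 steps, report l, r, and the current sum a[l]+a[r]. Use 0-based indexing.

l=2, r=7, sum=46

[0,7] -6+38=32 <63 → l++
[1,7] -1+38=37 <63 → l++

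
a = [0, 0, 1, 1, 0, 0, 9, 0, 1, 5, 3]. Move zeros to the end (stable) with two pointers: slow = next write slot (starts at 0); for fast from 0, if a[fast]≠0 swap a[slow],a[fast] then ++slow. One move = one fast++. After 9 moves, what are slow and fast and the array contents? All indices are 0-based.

slow=4, fast=9, a=[1, 1, 9, 1, 0, 0, 0, 0, 0, 5, 3]

(s=0,f=0) a[fast]=0 → fast++
(s=0,f=1) a[fast]=0 → fast++
(s=0,f=2) a[fast]=1≠0 swap→a[0]=1 → slow++,fast++
(s=1,f=3) a[fast]=1≠0 swap→a[1]=1 → slow++,fast++
(s=2,f=4) a[fast]=0 → fast++
(s=2,f=5) a[fast]=0 → fast++
(s=2,f=6) a[fast]=9≠0 swap→a[2]=9 → slow++,fast++
(s=3,f=7) a[fast]=0 → fast++
(s=3,f=8) a[fast]=1≠0 swap→a[3]=1 → slow++,fast++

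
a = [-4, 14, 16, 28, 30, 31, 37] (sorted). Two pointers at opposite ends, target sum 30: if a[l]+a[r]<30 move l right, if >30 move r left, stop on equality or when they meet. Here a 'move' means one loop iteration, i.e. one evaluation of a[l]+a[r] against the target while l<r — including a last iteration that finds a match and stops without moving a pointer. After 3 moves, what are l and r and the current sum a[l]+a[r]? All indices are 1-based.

[1,7] -4+37=33 >30 → r--
[1,6] -4+31=27 <30 → l++
[2,6] 14+31=45 >30 → r--

l=2, r=5, sum=44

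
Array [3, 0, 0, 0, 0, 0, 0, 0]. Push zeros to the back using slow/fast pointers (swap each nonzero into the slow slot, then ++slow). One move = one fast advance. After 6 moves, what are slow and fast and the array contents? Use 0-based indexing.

slow=1, fast=6, a=[3, 0, 0, 0, 0, 0, 0, 0]

slow=0 fast=0: a[fast]=3≠0 swap→a[0]=3, slow++,fast++
slow=1 fast=1: a[fast]=0, fast++
slow=1 fast=2: a[fast]=0, fast++
slow=1 fast=3: a[fast]=0, fast++
slow=1 fast=4: a[fast]=0, fast++
slow=1 fast=5: a[fast]=0, fast++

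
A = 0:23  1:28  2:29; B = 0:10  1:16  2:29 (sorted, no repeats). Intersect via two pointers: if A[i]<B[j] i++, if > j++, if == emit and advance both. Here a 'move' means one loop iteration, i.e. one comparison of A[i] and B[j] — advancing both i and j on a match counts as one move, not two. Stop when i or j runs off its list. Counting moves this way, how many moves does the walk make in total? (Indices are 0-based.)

5 moves

[i=0,j=0] 23>10 → j++
[i=0,j=1] 23>16 → j++
[i=0,j=2] 23<29 → i++
[i=1,j=2] 28<29 → i++
[i=2,j=2] 29==29 emit → i++,j++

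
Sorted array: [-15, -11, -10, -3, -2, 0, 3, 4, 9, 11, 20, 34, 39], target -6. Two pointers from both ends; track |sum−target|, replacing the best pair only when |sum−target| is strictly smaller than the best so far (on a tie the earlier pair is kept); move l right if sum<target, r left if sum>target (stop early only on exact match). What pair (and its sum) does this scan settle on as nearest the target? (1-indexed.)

pair (-15, 9) with sum -6 (|Δ|=0)

[1,13] -15+39=24 d=30 * → r--
[1,12] -15+34=19 d=25 * → r--
[1,11] -15+20=5 d=11 * → r--
[1,10] -15+11=-4 d=2 * → r--
[1,9] -15+9=-6 d=0 * → stop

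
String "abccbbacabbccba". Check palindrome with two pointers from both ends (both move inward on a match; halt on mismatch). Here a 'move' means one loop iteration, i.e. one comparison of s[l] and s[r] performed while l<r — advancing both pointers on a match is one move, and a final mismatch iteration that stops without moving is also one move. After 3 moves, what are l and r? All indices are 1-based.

l=4, r=12

l=1 r=15: 'a'=='a', l++,r--
l=2 r=14: 'b'=='b', l++,r--
l=3 r=13: 'c'=='c', l++,r--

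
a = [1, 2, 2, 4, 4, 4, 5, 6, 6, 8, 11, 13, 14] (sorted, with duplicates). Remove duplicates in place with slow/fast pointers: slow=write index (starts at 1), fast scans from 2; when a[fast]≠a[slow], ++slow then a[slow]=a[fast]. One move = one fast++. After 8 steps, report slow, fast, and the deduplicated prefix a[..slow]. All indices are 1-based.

slow=5, fast=10, prefix=[1, 2, 4, 5, 6]

slow=1 fast=2: a[fast]=2≠a[slow]=1 write a[2]=2, slow++,fast++
slow=2 fast=3: a[fast]=2=a[slow] dup, fast++
slow=2 fast=4: a[fast]=4≠a[slow]=2 write a[3]=4, slow++,fast++
slow=3 fast=5: a[fast]=4=a[slow] dup, fast++
slow=3 fast=6: a[fast]=4=a[slow] dup, fast++
slow=3 fast=7: a[fast]=5≠a[slow]=4 write a[4]=5, slow++,fast++
slow=4 fast=8: a[fast]=6≠a[slow]=5 write a[5]=6, slow++,fast++
slow=5 fast=9: a[fast]=6=a[slow] dup, fast++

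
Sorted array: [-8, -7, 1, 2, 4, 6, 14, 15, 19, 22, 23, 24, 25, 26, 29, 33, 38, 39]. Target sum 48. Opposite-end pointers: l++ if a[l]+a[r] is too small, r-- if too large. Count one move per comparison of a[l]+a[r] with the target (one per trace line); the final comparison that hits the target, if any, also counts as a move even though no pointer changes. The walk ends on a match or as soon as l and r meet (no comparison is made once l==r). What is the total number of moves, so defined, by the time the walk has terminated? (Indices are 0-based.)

10 moves

[0,17] -8+39=31 <48 → l++
[1,17] -7+39=32 <48 → l++
[2,17] 1+39=40 <48 → l++
[3,17] 2+39=41 <48 → l++
[4,17] 4+39=43 <48 → l++
[5,17] 6+39=45 <48 → l++
[6,17] 14+39=53 >48 → r--
[6,16] 14+38=52 >48 → r--
[6,15] 14+33=47 <48 → l++
[7,15] 15+33=48 → found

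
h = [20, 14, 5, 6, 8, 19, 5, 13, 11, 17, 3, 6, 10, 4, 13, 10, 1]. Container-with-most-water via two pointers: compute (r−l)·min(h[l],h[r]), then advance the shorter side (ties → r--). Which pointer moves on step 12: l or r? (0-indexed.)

l=0 r=16: min(20,1)*16=16 best=16 *, r--
l=0 r=15: min(20,10)*15=150 best=150 *, r--
l=0 r=14: min(20,13)*14=182 best=182 *, r--
l=0 r=13: min(20,4)*13=52 best=182, r--
l=0 r=12: min(20,10)*12=120 best=182, r--
l=0 r=11: min(20,6)*11=66 best=182, r--
l=0 r=10: min(20,3)*10=30 best=182, r--
l=0 r=9: min(20,17)*9=153 best=182, r--
l=0 r=8: min(20,11)*8=88 best=182, r--
l=0 r=7: min(20,13)*7=91 best=182, r--
l=0 r=6: min(20,5)*6=30 best=182, r--
l=0 r=5: min(20,19)*5=95 best=182, r--

r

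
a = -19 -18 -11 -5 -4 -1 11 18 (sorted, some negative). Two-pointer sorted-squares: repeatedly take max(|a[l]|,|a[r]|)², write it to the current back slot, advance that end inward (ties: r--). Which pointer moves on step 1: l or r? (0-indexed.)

l

[0,7] |-19|>|18| out[7]=361 → l++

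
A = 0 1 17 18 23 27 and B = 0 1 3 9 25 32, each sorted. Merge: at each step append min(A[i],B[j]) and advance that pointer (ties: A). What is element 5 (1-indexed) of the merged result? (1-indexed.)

merged[5] = 3

i=1 j=1: A[i]=0<=B[j]=0 take 0, i++
i=2 j=1: A[i]=1>B[j]=0 take 0, j++
i=2 j=2: A[i]=1<=B[j]=1 take 1, i++
i=3 j=2: A[i]=17>B[j]=1 take 1, j++
i=3 j=3: A[i]=17>B[j]=3 take 3, j++
i=3 j=4: A[i]=17>B[j]=9 take 9, j++
i=3 j=5: A[i]=17<=B[j]=25 take 17, i++
i=4 j=5: A[i]=18<=B[j]=25 take 18, i++
i=5 j=5: A[i]=23<=B[j]=25 take 23, i++
i=6 j=5: A[i]=27>B[j]=25 take 25, j++
i=6 j=6: A[i]=27<=B[j]=32 take 27, i++
i=7 j=6: A done, take B[j]=32, j++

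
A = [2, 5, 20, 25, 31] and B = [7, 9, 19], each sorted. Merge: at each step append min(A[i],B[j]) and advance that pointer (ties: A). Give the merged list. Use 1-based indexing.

[2, 5, 7, 9, 19, 20, 25, 31]

[i=1,j=1] A[i]=2<=B[j]=7 take 2 → i++
[i=2,j=1] A[i]=5<=B[j]=7 take 5 → i++
[i=3,j=1] A[i]=20>B[j]=7 take 7 → j++
[i=3,j=2] A[i]=20>B[j]=9 take 9 → j++
[i=3,j=3] A[i]=20>B[j]=19 take 19 → j++
[i=3,j=4] B done, take A[i]=20 → i++
[i=4,j=4] B done, take A[i]=25 → i++
[i=5,j=4] B done, take A[i]=31 → i++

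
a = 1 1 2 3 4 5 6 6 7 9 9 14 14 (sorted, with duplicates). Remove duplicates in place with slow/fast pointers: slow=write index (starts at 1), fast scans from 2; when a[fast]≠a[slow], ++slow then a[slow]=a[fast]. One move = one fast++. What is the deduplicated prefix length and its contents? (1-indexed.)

length 9; prefix = [1, 2, 3, 4, 5, 6, 7, 9, 14]

(s=1,f=2) a[fast]=1=a[slow] dup → fast++
(s=1,f=3) a[fast]=2≠a[slow]=1 write a[2]=2 → slow++,fast++
(s=2,f=4) a[fast]=3≠a[slow]=2 write a[3]=3 → slow++,fast++
(s=3,f=5) a[fast]=4≠a[slow]=3 write a[4]=4 → slow++,fast++
(s=4,f=6) a[fast]=5≠a[slow]=4 write a[5]=5 → slow++,fast++
(s=5,f=7) a[fast]=6≠a[slow]=5 write a[6]=6 → slow++,fast++
(s=6,f=8) a[fast]=6=a[slow] dup → fast++
(s=6,f=9) a[fast]=7≠a[slow]=6 write a[7]=7 → slow++,fast++
(s=7,f=10) a[fast]=9≠a[slow]=7 write a[8]=9 → slow++,fast++
(s=8,f=11) a[fast]=9=a[slow] dup → fast++
(s=8,f=12) a[fast]=14≠a[slow]=9 write a[9]=14 → slow++,fast++
(s=9,f=13) a[fast]=14=a[slow] dup → fast++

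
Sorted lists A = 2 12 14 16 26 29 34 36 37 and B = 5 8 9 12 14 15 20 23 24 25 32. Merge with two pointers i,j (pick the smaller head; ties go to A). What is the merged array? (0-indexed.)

[2, 5, 8, 9, 12, 12, 14, 14, 15, 16, 20, 23, 24, 25, 26, 29, 32, 34, 36, 37]

i=0 j=0: A[i]=2<=B[j]=5 take 2, i++
i=1 j=0: A[i]=12>B[j]=5 take 5, j++
i=1 j=1: A[i]=12>B[j]=8 take 8, j++
i=1 j=2: A[i]=12>B[j]=9 take 9, j++
i=1 j=3: A[i]=12<=B[j]=12 take 12, i++
i=2 j=3: A[i]=14>B[j]=12 take 12, j++
i=2 j=4: A[i]=14<=B[j]=14 take 14, i++
i=3 j=4: A[i]=16>B[j]=14 take 14, j++
i=3 j=5: A[i]=16>B[j]=15 take 15, j++
i=3 j=6: A[i]=16<=B[j]=20 take 16, i++
i=4 j=6: A[i]=26>B[j]=20 take 20, j++
i=4 j=7: A[i]=26>B[j]=23 take 23, j++
i=4 j=8: A[i]=26>B[j]=24 take 24, j++
i=4 j=9: A[i]=26>B[j]=25 take 25, j++
i=4 j=10: A[i]=26<=B[j]=32 take 26, i++
i=5 j=10: A[i]=29<=B[j]=32 take 29, i++
i=6 j=10: A[i]=34>B[j]=32 take 32, j++
i=6 j=11: B done, take A[i]=34, i++
i=7 j=11: B done, take A[i]=36, i++
i=8 j=11: B done, take A[i]=37, i++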